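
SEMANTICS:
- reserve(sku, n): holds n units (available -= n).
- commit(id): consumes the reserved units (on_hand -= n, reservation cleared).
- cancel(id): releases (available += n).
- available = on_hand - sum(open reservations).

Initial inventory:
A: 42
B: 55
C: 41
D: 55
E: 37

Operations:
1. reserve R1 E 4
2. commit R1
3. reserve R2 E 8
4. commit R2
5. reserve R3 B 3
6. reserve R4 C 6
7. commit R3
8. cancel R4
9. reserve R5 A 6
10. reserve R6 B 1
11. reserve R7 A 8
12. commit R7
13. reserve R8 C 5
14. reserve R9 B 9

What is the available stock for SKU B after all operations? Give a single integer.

Step 1: reserve R1 E 4 -> on_hand[A=42 B=55 C=41 D=55 E=37] avail[A=42 B=55 C=41 D=55 E=33] open={R1}
Step 2: commit R1 -> on_hand[A=42 B=55 C=41 D=55 E=33] avail[A=42 B=55 C=41 D=55 E=33] open={}
Step 3: reserve R2 E 8 -> on_hand[A=42 B=55 C=41 D=55 E=33] avail[A=42 B=55 C=41 D=55 E=25] open={R2}
Step 4: commit R2 -> on_hand[A=42 B=55 C=41 D=55 E=25] avail[A=42 B=55 C=41 D=55 E=25] open={}
Step 5: reserve R3 B 3 -> on_hand[A=42 B=55 C=41 D=55 E=25] avail[A=42 B=52 C=41 D=55 E=25] open={R3}
Step 6: reserve R4 C 6 -> on_hand[A=42 B=55 C=41 D=55 E=25] avail[A=42 B=52 C=35 D=55 E=25] open={R3,R4}
Step 7: commit R3 -> on_hand[A=42 B=52 C=41 D=55 E=25] avail[A=42 B=52 C=35 D=55 E=25] open={R4}
Step 8: cancel R4 -> on_hand[A=42 B=52 C=41 D=55 E=25] avail[A=42 B=52 C=41 D=55 E=25] open={}
Step 9: reserve R5 A 6 -> on_hand[A=42 B=52 C=41 D=55 E=25] avail[A=36 B=52 C=41 D=55 E=25] open={R5}
Step 10: reserve R6 B 1 -> on_hand[A=42 B=52 C=41 D=55 E=25] avail[A=36 B=51 C=41 D=55 E=25] open={R5,R6}
Step 11: reserve R7 A 8 -> on_hand[A=42 B=52 C=41 D=55 E=25] avail[A=28 B=51 C=41 D=55 E=25] open={R5,R6,R7}
Step 12: commit R7 -> on_hand[A=34 B=52 C=41 D=55 E=25] avail[A=28 B=51 C=41 D=55 E=25] open={R5,R6}
Step 13: reserve R8 C 5 -> on_hand[A=34 B=52 C=41 D=55 E=25] avail[A=28 B=51 C=36 D=55 E=25] open={R5,R6,R8}
Step 14: reserve R9 B 9 -> on_hand[A=34 B=52 C=41 D=55 E=25] avail[A=28 B=42 C=36 D=55 E=25] open={R5,R6,R8,R9}
Final available[B] = 42

Answer: 42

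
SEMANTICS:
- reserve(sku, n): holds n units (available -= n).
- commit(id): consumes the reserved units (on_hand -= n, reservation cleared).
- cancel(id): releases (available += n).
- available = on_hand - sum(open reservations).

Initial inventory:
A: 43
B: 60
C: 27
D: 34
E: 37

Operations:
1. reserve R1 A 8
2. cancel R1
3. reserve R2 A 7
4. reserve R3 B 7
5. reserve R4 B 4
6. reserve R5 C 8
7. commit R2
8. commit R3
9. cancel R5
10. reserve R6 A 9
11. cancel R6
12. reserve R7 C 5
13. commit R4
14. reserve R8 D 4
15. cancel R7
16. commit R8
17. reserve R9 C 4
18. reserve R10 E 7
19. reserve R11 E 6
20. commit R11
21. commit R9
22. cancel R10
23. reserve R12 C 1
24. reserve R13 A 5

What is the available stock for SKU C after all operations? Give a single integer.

Step 1: reserve R1 A 8 -> on_hand[A=43 B=60 C=27 D=34 E=37] avail[A=35 B=60 C=27 D=34 E=37] open={R1}
Step 2: cancel R1 -> on_hand[A=43 B=60 C=27 D=34 E=37] avail[A=43 B=60 C=27 D=34 E=37] open={}
Step 3: reserve R2 A 7 -> on_hand[A=43 B=60 C=27 D=34 E=37] avail[A=36 B=60 C=27 D=34 E=37] open={R2}
Step 4: reserve R3 B 7 -> on_hand[A=43 B=60 C=27 D=34 E=37] avail[A=36 B=53 C=27 D=34 E=37] open={R2,R3}
Step 5: reserve R4 B 4 -> on_hand[A=43 B=60 C=27 D=34 E=37] avail[A=36 B=49 C=27 D=34 E=37] open={R2,R3,R4}
Step 6: reserve R5 C 8 -> on_hand[A=43 B=60 C=27 D=34 E=37] avail[A=36 B=49 C=19 D=34 E=37] open={R2,R3,R4,R5}
Step 7: commit R2 -> on_hand[A=36 B=60 C=27 D=34 E=37] avail[A=36 B=49 C=19 D=34 E=37] open={R3,R4,R5}
Step 8: commit R3 -> on_hand[A=36 B=53 C=27 D=34 E=37] avail[A=36 B=49 C=19 D=34 E=37] open={R4,R5}
Step 9: cancel R5 -> on_hand[A=36 B=53 C=27 D=34 E=37] avail[A=36 B=49 C=27 D=34 E=37] open={R4}
Step 10: reserve R6 A 9 -> on_hand[A=36 B=53 C=27 D=34 E=37] avail[A=27 B=49 C=27 D=34 E=37] open={R4,R6}
Step 11: cancel R6 -> on_hand[A=36 B=53 C=27 D=34 E=37] avail[A=36 B=49 C=27 D=34 E=37] open={R4}
Step 12: reserve R7 C 5 -> on_hand[A=36 B=53 C=27 D=34 E=37] avail[A=36 B=49 C=22 D=34 E=37] open={R4,R7}
Step 13: commit R4 -> on_hand[A=36 B=49 C=27 D=34 E=37] avail[A=36 B=49 C=22 D=34 E=37] open={R7}
Step 14: reserve R8 D 4 -> on_hand[A=36 B=49 C=27 D=34 E=37] avail[A=36 B=49 C=22 D=30 E=37] open={R7,R8}
Step 15: cancel R7 -> on_hand[A=36 B=49 C=27 D=34 E=37] avail[A=36 B=49 C=27 D=30 E=37] open={R8}
Step 16: commit R8 -> on_hand[A=36 B=49 C=27 D=30 E=37] avail[A=36 B=49 C=27 D=30 E=37] open={}
Step 17: reserve R9 C 4 -> on_hand[A=36 B=49 C=27 D=30 E=37] avail[A=36 B=49 C=23 D=30 E=37] open={R9}
Step 18: reserve R10 E 7 -> on_hand[A=36 B=49 C=27 D=30 E=37] avail[A=36 B=49 C=23 D=30 E=30] open={R10,R9}
Step 19: reserve R11 E 6 -> on_hand[A=36 B=49 C=27 D=30 E=37] avail[A=36 B=49 C=23 D=30 E=24] open={R10,R11,R9}
Step 20: commit R11 -> on_hand[A=36 B=49 C=27 D=30 E=31] avail[A=36 B=49 C=23 D=30 E=24] open={R10,R9}
Step 21: commit R9 -> on_hand[A=36 B=49 C=23 D=30 E=31] avail[A=36 B=49 C=23 D=30 E=24] open={R10}
Step 22: cancel R10 -> on_hand[A=36 B=49 C=23 D=30 E=31] avail[A=36 B=49 C=23 D=30 E=31] open={}
Step 23: reserve R12 C 1 -> on_hand[A=36 B=49 C=23 D=30 E=31] avail[A=36 B=49 C=22 D=30 E=31] open={R12}
Step 24: reserve R13 A 5 -> on_hand[A=36 B=49 C=23 D=30 E=31] avail[A=31 B=49 C=22 D=30 E=31] open={R12,R13}
Final available[C] = 22

Answer: 22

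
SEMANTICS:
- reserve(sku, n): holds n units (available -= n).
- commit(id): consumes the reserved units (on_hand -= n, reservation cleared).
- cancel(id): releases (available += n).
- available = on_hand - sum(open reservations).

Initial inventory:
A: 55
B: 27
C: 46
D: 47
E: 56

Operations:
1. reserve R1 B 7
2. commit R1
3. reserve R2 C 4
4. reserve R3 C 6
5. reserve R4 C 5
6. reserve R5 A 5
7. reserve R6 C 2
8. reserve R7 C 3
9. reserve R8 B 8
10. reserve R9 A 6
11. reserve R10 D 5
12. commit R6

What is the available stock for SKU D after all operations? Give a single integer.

Answer: 42

Derivation:
Step 1: reserve R1 B 7 -> on_hand[A=55 B=27 C=46 D=47 E=56] avail[A=55 B=20 C=46 D=47 E=56] open={R1}
Step 2: commit R1 -> on_hand[A=55 B=20 C=46 D=47 E=56] avail[A=55 B=20 C=46 D=47 E=56] open={}
Step 3: reserve R2 C 4 -> on_hand[A=55 B=20 C=46 D=47 E=56] avail[A=55 B=20 C=42 D=47 E=56] open={R2}
Step 4: reserve R3 C 6 -> on_hand[A=55 B=20 C=46 D=47 E=56] avail[A=55 B=20 C=36 D=47 E=56] open={R2,R3}
Step 5: reserve R4 C 5 -> on_hand[A=55 B=20 C=46 D=47 E=56] avail[A=55 B=20 C=31 D=47 E=56] open={R2,R3,R4}
Step 6: reserve R5 A 5 -> on_hand[A=55 B=20 C=46 D=47 E=56] avail[A=50 B=20 C=31 D=47 E=56] open={R2,R3,R4,R5}
Step 7: reserve R6 C 2 -> on_hand[A=55 B=20 C=46 D=47 E=56] avail[A=50 B=20 C=29 D=47 E=56] open={R2,R3,R4,R5,R6}
Step 8: reserve R7 C 3 -> on_hand[A=55 B=20 C=46 D=47 E=56] avail[A=50 B=20 C=26 D=47 E=56] open={R2,R3,R4,R5,R6,R7}
Step 9: reserve R8 B 8 -> on_hand[A=55 B=20 C=46 D=47 E=56] avail[A=50 B=12 C=26 D=47 E=56] open={R2,R3,R4,R5,R6,R7,R8}
Step 10: reserve R9 A 6 -> on_hand[A=55 B=20 C=46 D=47 E=56] avail[A=44 B=12 C=26 D=47 E=56] open={R2,R3,R4,R5,R6,R7,R8,R9}
Step 11: reserve R10 D 5 -> on_hand[A=55 B=20 C=46 D=47 E=56] avail[A=44 B=12 C=26 D=42 E=56] open={R10,R2,R3,R4,R5,R6,R7,R8,R9}
Step 12: commit R6 -> on_hand[A=55 B=20 C=44 D=47 E=56] avail[A=44 B=12 C=26 D=42 E=56] open={R10,R2,R3,R4,R5,R7,R8,R9}
Final available[D] = 42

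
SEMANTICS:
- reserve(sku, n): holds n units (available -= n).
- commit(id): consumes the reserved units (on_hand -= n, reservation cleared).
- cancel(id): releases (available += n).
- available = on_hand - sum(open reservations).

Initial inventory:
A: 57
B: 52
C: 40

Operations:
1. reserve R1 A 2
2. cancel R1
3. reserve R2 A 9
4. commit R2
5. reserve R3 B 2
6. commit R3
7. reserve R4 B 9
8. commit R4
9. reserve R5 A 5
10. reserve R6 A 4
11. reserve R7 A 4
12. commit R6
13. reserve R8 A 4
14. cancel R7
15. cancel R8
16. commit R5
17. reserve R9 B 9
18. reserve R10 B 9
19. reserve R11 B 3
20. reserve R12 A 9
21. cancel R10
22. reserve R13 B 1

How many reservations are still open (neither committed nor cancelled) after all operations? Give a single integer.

Answer: 4

Derivation:
Step 1: reserve R1 A 2 -> on_hand[A=57 B=52 C=40] avail[A=55 B=52 C=40] open={R1}
Step 2: cancel R1 -> on_hand[A=57 B=52 C=40] avail[A=57 B=52 C=40] open={}
Step 3: reserve R2 A 9 -> on_hand[A=57 B=52 C=40] avail[A=48 B=52 C=40] open={R2}
Step 4: commit R2 -> on_hand[A=48 B=52 C=40] avail[A=48 B=52 C=40] open={}
Step 5: reserve R3 B 2 -> on_hand[A=48 B=52 C=40] avail[A=48 B=50 C=40] open={R3}
Step 6: commit R3 -> on_hand[A=48 B=50 C=40] avail[A=48 B=50 C=40] open={}
Step 7: reserve R4 B 9 -> on_hand[A=48 B=50 C=40] avail[A=48 B=41 C=40] open={R4}
Step 8: commit R4 -> on_hand[A=48 B=41 C=40] avail[A=48 B=41 C=40] open={}
Step 9: reserve R5 A 5 -> on_hand[A=48 B=41 C=40] avail[A=43 B=41 C=40] open={R5}
Step 10: reserve R6 A 4 -> on_hand[A=48 B=41 C=40] avail[A=39 B=41 C=40] open={R5,R6}
Step 11: reserve R7 A 4 -> on_hand[A=48 B=41 C=40] avail[A=35 B=41 C=40] open={R5,R6,R7}
Step 12: commit R6 -> on_hand[A=44 B=41 C=40] avail[A=35 B=41 C=40] open={R5,R7}
Step 13: reserve R8 A 4 -> on_hand[A=44 B=41 C=40] avail[A=31 B=41 C=40] open={R5,R7,R8}
Step 14: cancel R7 -> on_hand[A=44 B=41 C=40] avail[A=35 B=41 C=40] open={R5,R8}
Step 15: cancel R8 -> on_hand[A=44 B=41 C=40] avail[A=39 B=41 C=40] open={R5}
Step 16: commit R5 -> on_hand[A=39 B=41 C=40] avail[A=39 B=41 C=40] open={}
Step 17: reserve R9 B 9 -> on_hand[A=39 B=41 C=40] avail[A=39 B=32 C=40] open={R9}
Step 18: reserve R10 B 9 -> on_hand[A=39 B=41 C=40] avail[A=39 B=23 C=40] open={R10,R9}
Step 19: reserve R11 B 3 -> on_hand[A=39 B=41 C=40] avail[A=39 B=20 C=40] open={R10,R11,R9}
Step 20: reserve R12 A 9 -> on_hand[A=39 B=41 C=40] avail[A=30 B=20 C=40] open={R10,R11,R12,R9}
Step 21: cancel R10 -> on_hand[A=39 B=41 C=40] avail[A=30 B=29 C=40] open={R11,R12,R9}
Step 22: reserve R13 B 1 -> on_hand[A=39 B=41 C=40] avail[A=30 B=28 C=40] open={R11,R12,R13,R9}
Open reservations: ['R11', 'R12', 'R13', 'R9'] -> 4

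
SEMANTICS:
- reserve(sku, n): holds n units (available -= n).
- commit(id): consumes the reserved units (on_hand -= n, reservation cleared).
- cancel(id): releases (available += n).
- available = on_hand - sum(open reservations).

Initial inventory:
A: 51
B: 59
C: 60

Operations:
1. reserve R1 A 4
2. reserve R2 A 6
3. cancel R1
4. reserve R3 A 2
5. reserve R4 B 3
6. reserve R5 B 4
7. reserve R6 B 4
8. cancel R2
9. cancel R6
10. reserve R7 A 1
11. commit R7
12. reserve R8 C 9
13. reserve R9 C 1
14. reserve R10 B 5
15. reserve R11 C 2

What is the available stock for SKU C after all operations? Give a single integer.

Step 1: reserve R1 A 4 -> on_hand[A=51 B=59 C=60] avail[A=47 B=59 C=60] open={R1}
Step 2: reserve R2 A 6 -> on_hand[A=51 B=59 C=60] avail[A=41 B=59 C=60] open={R1,R2}
Step 3: cancel R1 -> on_hand[A=51 B=59 C=60] avail[A=45 B=59 C=60] open={R2}
Step 4: reserve R3 A 2 -> on_hand[A=51 B=59 C=60] avail[A=43 B=59 C=60] open={R2,R3}
Step 5: reserve R4 B 3 -> on_hand[A=51 B=59 C=60] avail[A=43 B=56 C=60] open={R2,R3,R4}
Step 6: reserve R5 B 4 -> on_hand[A=51 B=59 C=60] avail[A=43 B=52 C=60] open={R2,R3,R4,R5}
Step 7: reserve R6 B 4 -> on_hand[A=51 B=59 C=60] avail[A=43 B=48 C=60] open={R2,R3,R4,R5,R6}
Step 8: cancel R2 -> on_hand[A=51 B=59 C=60] avail[A=49 B=48 C=60] open={R3,R4,R5,R6}
Step 9: cancel R6 -> on_hand[A=51 B=59 C=60] avail[A=49 B=52 C=60] open={R3,R4,R5}
Step 10: reserve R7 A 1 -> on_hand[A=51 B=59 C=60] avail[A=48 B=52 C=60] open={R3,R4,R5,R7}
Step 11: commit R7 -> on_hand[A=50 B=59 C=60] avail[A=48 B=52 C=60] open={R3,R4,R5}
Step 12: reserve R8 C 9 -> on_hand[A=50 B=59 C=60] avail[A=48 B=52 C=51] open={R3,R4,R5,R8}
Step 13: reserve R9 C 1 -> on_hand[A=50 B=59 C=60] avail[A=48 B=52 C=50] open={R3,R4,R5,R8,R9}
Step 14: reserve R10 B 5 -> on_hand[A=50 B=59 C=60] avail[A=48 B=47 C=50] open={R10,R3,R4,R5,R8,R9}
Step 15: reserve R11 C 2 -> on_hand[A=50 B=59 C=60] avail[A=48 B=47 C=48] open={R10,R11,R3,R4,R5,R8,R9}
Final available[C] = 48

Answer: 48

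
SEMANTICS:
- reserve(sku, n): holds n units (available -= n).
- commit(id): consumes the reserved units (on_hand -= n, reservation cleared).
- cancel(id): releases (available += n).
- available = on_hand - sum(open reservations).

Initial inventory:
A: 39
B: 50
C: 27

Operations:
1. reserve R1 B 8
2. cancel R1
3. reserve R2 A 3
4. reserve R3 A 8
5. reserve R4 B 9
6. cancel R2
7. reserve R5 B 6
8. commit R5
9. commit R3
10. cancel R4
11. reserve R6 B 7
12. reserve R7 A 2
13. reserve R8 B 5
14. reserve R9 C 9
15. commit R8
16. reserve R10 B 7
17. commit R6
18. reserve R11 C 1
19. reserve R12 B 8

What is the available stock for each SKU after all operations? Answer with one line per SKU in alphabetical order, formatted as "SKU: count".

Step 1: reserve R1 B 8 -> on_hand[A=39 B=50 C=27] avail[A=39 B=42 C=27] open={R1}
Step 2: cancel R1 -> on_hand[A=39 B=50 C=27] avail[A=39 B=50 C=27] open={}
Step 3: reserve R2 A 3 -> on_hand[A=39 B=50 C=27] avail[A=36 B=50 C=27] open={R2}
Step 4: reserve R3 A 8 -> on_hand[A=39 B=50 C=27] avail[A=28 B=50 C=27] open={R2,R3}
Step 5: reserve R4 B 9 -> on_hand[A=39 B=50 C=27] avail[A=28 B=41 C=27] open={R2,R3,R4}
Step 6: cancel R2 -> on_hand[A=39 B=50 C=27] avail[A=31 B=41 C=27] open={R3,R4}
Step 7: reserve R5 B 6 -> on_hand[A=39 B=50 C=27] avail[A=31 B=35 C=27] open={R3,R4,R5}
Step 8: commit R5 -> on_hand[A=39 B=44 C=27] avail[A=31 B=35 C=27] open={R3,R4}
Step 9: commit R3 -> on_hand[A=31 B=44 C=27] avail[A=31 B=35 C=27] open={R4}
Step 10: cancel R4 -> on_hand[A=31 B=44 C=27] avail[A=31 B=44 C=27] open={}
Step 11: reserve R6 B 7 -> on_hand[A=31 B=44 C=27] avail[A=31 B=37 C=27] open={R6}
Step 12: reserve R7 A 2 -> on_hand[A=31 B=44 C=27] avail[A=29 B=37 C=27] open={R6,R7}
Step 13: reserve R8 B 5 -> on_hand[A=31 B=44 C=27] avail[A=29 B=32 C=27] open={R6,R7,R8}
Step 14: reserve R9 C 9 -> on_hand[A=31 B=44 C=27] avail[A=29 B=32 C=18] open={R6,R7,R8,R9}
Step 15: commit R8 -> on_hand[A=31 B=39 C=27] avail[A=29 B=32 C=18] open={R6,R7,R9}
Step 16: reserve R10 B 7 -> on_hand[A=31 B=39 C=27] avail[A=29 B=25 C=18] open={R10,R6,R7,R9}
Step 17: commit R6 -> on_hand[A=31 B=32 C=27] avail[A=29 B=25 C=18] open={R10,R7,R9}
Step 18: reserve R11 C 1 -> on_hand[A=31 B=32 C=27] avail[A=29 B=25 C=17] open={R10,R11,R7,R9}
Step 19: reserve R12 B 8 -> on_hand[A=31 B=32 C=27] avail[A=29 B=17 C=17] open={R10,R11,R12,R7,R9}

Answer: A: 29
B: 17
C: 17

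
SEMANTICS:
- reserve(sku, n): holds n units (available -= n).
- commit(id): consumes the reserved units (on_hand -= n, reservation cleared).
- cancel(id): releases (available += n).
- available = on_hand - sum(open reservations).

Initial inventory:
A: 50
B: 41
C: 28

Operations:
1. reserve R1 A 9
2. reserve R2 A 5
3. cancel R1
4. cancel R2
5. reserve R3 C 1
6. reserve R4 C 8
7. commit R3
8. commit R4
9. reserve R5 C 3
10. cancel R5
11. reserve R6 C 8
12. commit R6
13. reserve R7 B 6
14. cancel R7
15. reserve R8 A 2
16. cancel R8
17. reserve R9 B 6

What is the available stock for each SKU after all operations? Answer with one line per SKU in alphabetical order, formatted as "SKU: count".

Answer: A: 50
B: 35
C: 11

Derivation:
Step 1: reserve R1 A 9 -> on_hand[A=50 B=41 C=28] avail[A=41 B=41 C=28] open={R1}
Step 2: reserve R2 A 5 -> on_hand[A=50 B=41 C=28] avail[A=36 B=41 C=28] open={R1,R2}
Step 3: cancel R1 -> on_hand[A=50 B=41 C=28] avail[A=45 B=41 C=28] open={R2}
Step 4: cancel R2 -> on_hand[A=50 B=41 C=28] avail[A=50 B=41 C=28] open={}
Step 5: reserve R3 C 1 -> on_hand[A=50 B=41 C=28] avail[A=50 B=41 C=27] open={R3}
Step 6: reserve R4 C 8 -> on_hand[A=50 B=41 C=28] avail[A=50 B=41 C=19] open={R3,R4}
Step 7: commit R3 -> on_hand[A=50 B=41 C=27] avail[A=50 B=41 C=19] open={R4}
Step 8: commit R4 -> on_hand[A=50 B=41 C=19] avail[A=50 B=41 C=19] open={}
Step 9: reserve R5 C 3 -> on_hand[A=50 B=41 C=19] avail[A=50 B=41 C=16] open={R5}
Step 10: cancel R5 -> on_hand[A=50 B=41 C=19] avail[A=50 B=41 C=19] open={}
Step 11: reserve R6 C 8 -> on_hand[A=50 B=41 C=19] avail[A=50 B=41 C=11] open={R6}
Step 12: commit R6 -> on_hand[A=50 B=41 C=11] avail[A=50 B=41 C=11] open={}
Step 13: reserve R7 B 6 -> on_hand[A=50 B=41 C=11] avail[A=50 B=35 C=11] open={R7}
Step 14: cancel R7 -> on_hand[A=50 B=41 C=11] avail[A=50 B=41 C=11] open={}
Step 15: reserve R8 A 2 -> on_hand[A=50 B=41 C=11] avail[A=48 B=41 C=11] open={R8}
Step 16: cancel R8 -> on_hand[A=50 B=41 C=11] avail[A=50 B=41 C=11] open={}
Step 17: reserve R9 B 6 -> on_hand[A=50 B=41 C=11] avail[A=50 B=35 C=11] open={R9}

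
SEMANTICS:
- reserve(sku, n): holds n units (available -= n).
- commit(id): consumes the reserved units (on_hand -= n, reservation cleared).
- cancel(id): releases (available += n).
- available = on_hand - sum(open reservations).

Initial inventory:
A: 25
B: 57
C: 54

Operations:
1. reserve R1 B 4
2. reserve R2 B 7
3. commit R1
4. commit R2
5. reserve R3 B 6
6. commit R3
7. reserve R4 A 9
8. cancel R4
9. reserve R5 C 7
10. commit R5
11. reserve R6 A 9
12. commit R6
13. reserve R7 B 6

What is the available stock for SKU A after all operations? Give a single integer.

Step 1: reserve R1 B 4 -> on_hand[A=25 B=57 C=54] avail[A=25 B=53 C=54] open={R1}
Step 2: reserve R2 B 7 -> on_hand[A=25 B=57 C=54] avail[A=25 B=46 C=54] open={R1,R2}
Step 3: commit R1 -> on_hand[A=25 B=53 C=54] avail[A=25 B=46 C=54] open={R2}
Step 4: commit R2 -> on_hand[A=25 B=46 C=54] avail[A=25 B=46 C=54] open={}
Step 5: reserve R3 B 6 -> on_hand[A=25 B=46 C=54] avail[A=25 B=40 C=54] open={R3}
Step 6: commit R3 -> on_hand[A=25 B=40 C=54] avail[A=25 B=40 C=54] open={}
Step 7: reserve R4 A 9 -> on_hand[A=25 B=40 C=54] avail[A=16 B=40 C=54] open={R4}
Step 8: cancel R4 -> on_hand[A=25 B=40 C=54] avail[A=25 B=40 C=54] open={}
Step 9: reserve R5 C 7 -> on_hand[A=25 B=40 C=54] avail[A=25 B=40 C=47] open={R5}
Step 10: commit R5 -> on_hand[A=25 B=40 C=47] avail[A=25 B=40 C=47] open={}
Step 11: reserve R6 A 9 -> on_hand[A=25 B=40 C=47] avail[A=16 B=40 C=47] open={R6}
Step 12: commit R6 -> on_hand[A=16 B=40 C=47] avail[A=16 B=40 C=47] open={}
Step 13: reserve R7 B 6 -> on_hand[A=16 B=40 C=47] avail[A=16 B=34 C=47] open={R7}
Final available[A] = 16

Answer: 16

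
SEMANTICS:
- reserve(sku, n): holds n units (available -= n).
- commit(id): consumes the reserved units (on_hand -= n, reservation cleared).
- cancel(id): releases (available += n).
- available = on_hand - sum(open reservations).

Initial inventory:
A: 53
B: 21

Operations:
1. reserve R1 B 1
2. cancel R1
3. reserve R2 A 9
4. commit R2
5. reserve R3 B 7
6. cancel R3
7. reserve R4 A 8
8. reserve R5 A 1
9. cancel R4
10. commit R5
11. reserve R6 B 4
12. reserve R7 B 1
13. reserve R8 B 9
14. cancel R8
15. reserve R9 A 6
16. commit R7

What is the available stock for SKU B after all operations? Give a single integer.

Step 1: reserve R1 B 1 -> on_hand[A=53 B=21] avail[A=53 B=20] open={R1}
Step 2: cancel R1 -> on_hand[A=53 B=21] avail[A=53 B=21] open={}
Step 3: reserve R2 A 9 -> on_hand[A=53 B=21] avail[A=44 B=21] open={R2}
Step 4: commit R2 -> on_hand[A=44 B=21] avail[A=44 B=21] open={}
Step 5: reserve R3 B 7 -> on_hand[A=44 B=21] avail[A=44 B=14] open={R3}
Step 6: cancel R3 -> on_hand[A=44 B=21] avail[A=44 B=21] open={}
Step 7: reserve R4 A 8 -> on_hand[A=44 B=21] avail[A=36 B=21] open={R4}
Step 8: reserve R5 A 1 -> on_hand[A=44 B=21] avail[A=35 B=21] open={R4,R5}
Step 9: cancel R4 -> on_hand[A=44 B=21] avail[A=43 B=21] open={R5}
Step 10: commit R5 -> on_hand[A=43 B=21] avail[A=43 B=21] open={}
Step 11: reserve R6 B 4 -> on_hand[A=43 B=21] avail[A=43 B=17] open={R6}
Step 12: reserve R7 B 1 -> on_hand[A=43 B=21] avail[A=43 B=16] open={R6,R7}
Step 13: reserve R8 B 9 -> on_hand[A=43 B=21] avail[A=43 B=7] open={R6,R7,R8}
Step 14: cancel R8 -> on_hand[A=43 B=21] avail[A=43 B=16] open={R6,R7}
Step 15: reserve R9 A 6 -> on_hand[A=43 B=21] avail[A=37 B=16] open={R6,R7,R9}
Step 16: commit R7 -> on_hand[A=43 B=20] avail[A=37 B=16] open={R6,R9}
Final available[B] = 16

Answer: 16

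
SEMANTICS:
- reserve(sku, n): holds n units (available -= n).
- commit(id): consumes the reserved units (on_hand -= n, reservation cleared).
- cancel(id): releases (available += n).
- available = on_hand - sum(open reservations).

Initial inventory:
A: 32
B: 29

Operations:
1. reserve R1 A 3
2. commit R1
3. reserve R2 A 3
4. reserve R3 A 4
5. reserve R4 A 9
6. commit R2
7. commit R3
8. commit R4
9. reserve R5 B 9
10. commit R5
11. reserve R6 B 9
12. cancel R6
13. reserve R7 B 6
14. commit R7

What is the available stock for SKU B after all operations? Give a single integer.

Step 1: reserve R1 A 3 -> on_hand[A=32 B=29] avail[A=29 B=29] open={R1}
Step 2: commit R1 -> on_hand[A=29 B=29] avail[A=29 B=29] open={}
Step 3: reserve R2 A 3 -> on_hand[A=29 B=29] avail[A=26 B=29] open={R2}
Step 4: reserve R3 A 4 -> on_hand[A=29 B=29] avail[A=22 B=29] open={R2,R3}
Step 5: reserve R4 A 9 -> on_hand[A=29 B=29] avail[A=13 B=29] open={R2,R3,R4}
Step 6: commit R2 -> on_hand[A=26 B=29] avail[A=13 B=29] open={R3,R4}
Step 7: commit R3 -> on_hand[A=22 B=29] avail[A=13 B=29] open={R4}
Step 8: commit R4 -> on_hand[A=13 B=29] avail[A=13 B=29] open={}
Step 9: reserve R5 B 9 -> on_hand[A=13 B=29] avail[A=13 B=20] open={R5}
Step 10: commit R5 -> on_hand[A=13 B=20] avail[A=13 B=20] open={}
Step 11: reserve R6 B 9 -> on_hand[A=13 B=20] avail[A=13 B=11] open={R6}
Step 12: cancel R6 -> on_hand[A=13 B=20] avail[A=13 B=20] open={}
Step 13: reserve R7 B 6 -> on_hand[A=13 B=20] avail[A=13 B=14] open={R7}
Step 14: commit R7 -> on_hand[A=13 B=14] avail[A=13 B=14] open={}
Final available[B] = 14

Answer: 14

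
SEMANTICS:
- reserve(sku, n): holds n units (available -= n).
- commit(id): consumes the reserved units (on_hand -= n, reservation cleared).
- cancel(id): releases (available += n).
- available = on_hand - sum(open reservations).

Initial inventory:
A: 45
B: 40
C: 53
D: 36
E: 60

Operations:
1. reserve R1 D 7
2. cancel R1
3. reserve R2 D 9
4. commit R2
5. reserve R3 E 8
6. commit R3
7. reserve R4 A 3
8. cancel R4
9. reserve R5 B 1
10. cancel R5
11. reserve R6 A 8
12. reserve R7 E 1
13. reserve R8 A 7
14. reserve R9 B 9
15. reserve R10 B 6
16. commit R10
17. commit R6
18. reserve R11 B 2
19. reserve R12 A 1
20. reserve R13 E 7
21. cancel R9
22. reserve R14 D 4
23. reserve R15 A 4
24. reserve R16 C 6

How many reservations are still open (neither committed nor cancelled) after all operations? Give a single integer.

Answer: 8

Derivation:
Step 1: reserve R1 D 7 -> on_hand[A=45 B=40 C=53 D=36 E=60] avail[A=45 B=40 C=53 D=29 E=60] open={R1}
Step 2: cancel R1 -> on_hand[A=45 B=40 C=53 D=36 E=60] avail[A=45 B=40 C=53 D=36 E=60] open={}
Step 3: reserve R2 D 9 -> on_hand[A=45 B=40 C=53 D=36 E=60] avail[A=45 B=40 C=53 D=27 E=60] open={R2}
Step 4: commit R2 -> on_hand[A=45 B=40 C=53 D=27 E=60] avail[A=45 B=40 C=53 D=27 E=60] open={}
Step 5: reserve R3 E 8 -> on_hand[A=45 B=40 C=53 D=27 E=60] avail[A=45 B=40 C=53 D=27 E=52] open={R3}
Step 6: commit R3 -> on_hand[A=45 B=40 C=53 D=27 E=52] avail[A=45 B=40 C=53 D=27 E=52] open={}
Step 7: reserve R4 A 3 -> on_hand[A=45 B=40 C=53 D=27 E=52] avail[A=42 B=40 C=53 D=27 E=52] open={R4}
Step 8: cancel R4 -> on_hand[A=45 B=40 C=53 D=27 E=52] avail[A=45 B=40 C=53 D=27 E=52] open={}
Step 9: reserve R5 B 1 -> on_hand[A=45 B=40 C=53 D=27 E=52] avail[A=45 B=39 C=53 D=27 E=52] open={R5}
Step 10: cancel R5 -> on_hand[A=45 B=40 C=53 D=27 E=52] avail[A=45 B=40 C=53 D=27 E=52] open={}
Step 11: reserve R6 A 8 -> on_hand[A=45 B=40 C=53 D=27 E=52] avail[A=37 B=40 C=53 D=27 E=52] open={R6}
Step 12: reserve R7 E 1 -> on_hand[A=45 B=40 C=53 D=27 E=52] avail[A=37 B=40 C=53 D=27 E=51] open={R6,R7}
Step 13: reserve R8 A 7 -> on_hand[A=45 B=40 C=53 D=27 E=52] avail[A=30 B=40 C=53 D=27 E=51] open={R6,R7,R8}
Step 14: reserve R9 B 9 -> on_hand[A=45 B=40 C=53 D=27 E=52] avail[A=30 B=31 C=53 D=27 E=51] open={R6,R7,R8,R9}
Step 15: reserve R10 B 6 -> on_hand[A=45 B=40 C=53 D=27 E=52] avail[A=30 B=25 C=53 D=27 E=51] open={R10,R6,R7,R8,R9}
Step 16: commit R10 -> on_hand[A=45 B=34 C=53 D=27 E=52] avail[A=30 B=25 C=53 D=27 E=51] open={R6,R7,R8,R9}
Step 17: commit R6 -> on_hand[A=37 B=34 C=53 D=27 E=52] avail[A=30 B=25 C=53 D=27 E=51] open={R7,R8,R9}
Step 18: reserve R11 B 2 -> on_hand[A=37 B=34 C=53 D=27 E=52] avail[A=30 B=23 C=53 D=27 E=51] open={R11,R7,R8,R9}
Step 19: reserve R12 A 1 -> on_hand[A=37 B=34 C=53 D=27 E=52] avail[A=29 B=23 C=53 D=27 E=51] open={R11,R12,R7,R8,R9}
Step 20: reserve R13 E 7 -> on_hand[A=37 B=34 C=53 D=27 E=52] avail[A=29 B=23 C=53 D=27 E=44] open={R11,R12,R13,R7,R8,R9}
Step 21: cancel R9 -> on_hand[A=37 B=34 C=53 D=27 E=52] avail[A=29 B=32 C=53 D=27 E=44] open={R11,R12,R13,R7,R8}
Step 22: reserve R14 D 4 -> on_hand[A=37 B=34 C=53 D=27 E=52] avail[A=29 B=32 C=53 D=23 E=44] open={R11,R12,R13,R14,R7,R8}
Step 23: reserve R15 A 4 -> on_hand[A=37 B=34 C=53 D=27 E=52] avail[A=25 B=32 C=53 D=23 E=44] open={R11,R12,R13,R14,R15,R7,R8}
Step 24: reserve R16 C 6 -> on_hand[A=37 B=34 C=53 D=27 E=52] avail[A=25 B=32 C=47 D=23 E=44] open={R11,R12,R13,R14,R15,R16,R7,R8}
Open reservations: ['R11', 'R12', 'R13', 'R14', 'R15', 'R16', 'R7', 'R8'] -> 8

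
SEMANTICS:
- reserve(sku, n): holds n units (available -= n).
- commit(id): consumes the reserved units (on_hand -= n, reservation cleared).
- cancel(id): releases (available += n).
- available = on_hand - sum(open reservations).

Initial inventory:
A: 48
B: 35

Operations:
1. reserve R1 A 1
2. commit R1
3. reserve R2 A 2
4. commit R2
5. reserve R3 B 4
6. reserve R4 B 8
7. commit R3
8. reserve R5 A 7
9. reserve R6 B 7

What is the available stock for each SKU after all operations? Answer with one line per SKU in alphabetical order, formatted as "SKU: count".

Answer: A: 38
B: 16

Derivation:
Step 1: reserve R1 A 1 -> on_hand[A=48 B=35] avail[A=47 B=35] open={R1}
Step 2: commit R1 -> on_hand[A=47 B=35] avail[A=47 B=35] open={}
Step 3: reserve R2 A 2 -> on_hand[A=47 B=35] avail[A=45 B=35] open={R2}
Step 4: commit R2 -> on_hand[A=45 B=35] avail[A=45 B=35] open={}
Step 5: reserve R3 B 4 -> on_hand[A=45 B=35] avail[A=45 B=31] open={R3}
Step 6: reserve R4 B 8 -> on_hand[A=45 B=35] avail[A=45 B=23] open={R3,R4}
Step 7: commit R3 -> on_hand[A=45 B=31] avail[A=45 B=23] open={R4}
Step 8: reserve R5 A 7 -> on_hand[A=45 B=31] avail[A=38 B=23] open={R4,R5}
Step 9: reserve R6 B 7 -> on_hand[A=45 B=31] avail[A=38 B=16] open={R4,R5,R6}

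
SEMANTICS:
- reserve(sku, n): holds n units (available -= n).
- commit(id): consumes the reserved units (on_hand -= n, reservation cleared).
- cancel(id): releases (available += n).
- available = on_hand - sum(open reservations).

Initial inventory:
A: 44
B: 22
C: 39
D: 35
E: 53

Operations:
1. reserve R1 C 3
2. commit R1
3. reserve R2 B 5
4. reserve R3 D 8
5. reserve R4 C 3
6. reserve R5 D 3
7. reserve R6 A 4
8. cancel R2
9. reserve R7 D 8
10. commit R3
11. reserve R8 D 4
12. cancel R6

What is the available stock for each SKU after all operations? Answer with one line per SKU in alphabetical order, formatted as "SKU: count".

Step 1: reserve R1 C 3 -> on_hand[A=44 B=22 C=39 D=35 E=53] avail[A=44 B=22 C=36 D=35 E=53] open={R1}
Step 2: commit R1 -> on_hand[A=44 B=22 C=36 D=35 E=53] avail[A=44 B=22 C=36 D=35 E=53] open={}
Step 3: reserve R2 B 5 -> on_hand[A=44 B=22 C=36 D=35 E=53] avail[A=44 B=17 C=36 D=35 E=53] open={R2}
Step 4: reserve R3 D 8 -> on_hand[A=44 B=22 C=36 D=35 E=53] avail[A=44 B=17 C=36 D=27 E=53] open={R2,R3}
Step 5: reserve R4 C 3 -> on_hand[A=44 B=22 C=36 D=35 E=53] avail[A=44 B=17 C=33 D=27 E=53] open={R2,R3,R4}
Step 6: reserve R5 D 3 -> on_hand[A=44 B=22 C=36 D=35 E=53] avail[A=44 B=17 C=33 D=24 E=53] open={R2,R3,R4,R5}
Step 7: reserve R6 A 4 -> on_hand[A=44 B=22 C=36 D=35 E=53] avail[A=40 B=17 C=33 D=24 E=53] open={R2,R3,R4,R5,R6}
Step 8: cancel R2 -> on_hand[A=44 B=22 C=36 D=35 E=53] avail[A=40 B=22 C=33 D=24 E=53] open={R3,R4,R5,R6}
Step 9: reserve R7 D 8 -> on_hand[A=44 B=22 C=36 D=35 E=53] avail[A=40 B=22 C=33 D=16 E=53] open={R3,R4,R5,R6,R7}
Step 10: commit R3 -> on_hand[A=44 B=22 C=36 D=27 E=53] avail[A=40 B=22 C=33 D=16 E=53] open={R4,R5,R6,R7}
Step 11: reserve R8 D 4 -> on_hand[A=44 B=22 C=36 D=27 E=53] avail[A=40 B=22 C=33 D=12 E=53] open={R4,R5,R6,R7,R8}
Step 12: cancel R6 -> on_hand[A=44 B=22 C=36 D=27 E=53] avail[A=44 B=22 C=33 D=12 E=53] open={R4,R5,R7,R8}

Answer: A: 44
B: 22
C: 33
D: 12
E: 53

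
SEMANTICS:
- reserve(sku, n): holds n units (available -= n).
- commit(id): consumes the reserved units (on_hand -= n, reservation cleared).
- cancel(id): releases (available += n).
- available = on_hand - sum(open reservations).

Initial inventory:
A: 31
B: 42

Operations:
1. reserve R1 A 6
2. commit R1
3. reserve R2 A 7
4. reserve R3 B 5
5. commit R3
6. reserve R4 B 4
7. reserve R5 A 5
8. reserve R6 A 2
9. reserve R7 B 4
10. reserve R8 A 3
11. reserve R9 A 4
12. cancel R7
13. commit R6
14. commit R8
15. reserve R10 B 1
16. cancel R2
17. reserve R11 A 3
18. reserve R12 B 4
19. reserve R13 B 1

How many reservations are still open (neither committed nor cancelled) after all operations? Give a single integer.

Step 1: reserve R1 A 6 -> on_hand[A=31 B=42] avail[A=25 B=42] open={R1}
Step 2: commit R1 -> on_hand[A=25 B=42] avail[A=25 B=42] open={}
Step 3: reserve R2 A 7 -> on_hand[A=25 B=42] avail[A=18 B=42] open={R2}
Step 4: reserve R3 B 5 -> on_hand[A=25 B=42] avail[A=18 B=37] open={R2,R3}
Step 5: commit R3 -> on_hand[A=25 B=37] avail[A=18 B=37] open={R2}
Step 6: reserve R4 B 4 -> on_hand[A=25 B=37] avail[A=18 B=33] open={R2,R4}
Step 7: reserve R5 A 5 -> on_hand[A=25 B=37] avail[A=13 B=33] open={R2,R4,R5}
Step 8: reserve R6 A 2 -> on_hand[A=25 B=37] avail[A=11 B=33] open={R2,R4,R5,R6}
Step 9: reserve R7 B 4 -> on_hand[A=25 B=37] avail[A=11 B=29] open={R2,R4,R5,R6,R7}
Step 10: reserve R8 A 3 -> on_hand[A=25 B=37] avail[A=8 B=29] open={R2,R4,R5,R6,R7,R8}
Step 11: reserve R9 A 4 -> on_hand[A=25 B=37] avail[A=4 B=29] open={R2,R4,R5,R6,R7,R8,R9}
Step 12: cancel R7 -> on_hand[A=25 B=37] avail[A=4 B=33] open={R2,R4,R5,R6,R8,R9}
Step 13: commit R6 -> on_hand[A=23 B=37] avail[A=4 B=33] open={R2,R4,R5,R8,R9}
Step 14: commit R8 -> on_hand[A=20 B=37] avail[A=4 B=33] open={R2,R4,R5,R9}
Step 15: reserve R10 B 1 -> on_hand[A=20 B=37] avail[A=4 B=32] open={R10,R2,R4,R5,R9}
Step 16: cancel R2 -> on_hand[A=20 B=37] avail[A=11 B=32] open={R10,R4,R5,R9}
Step 17: reserve R11 A 3 -> on_hand[A=20 B=37] avail[A=8 B=32] open={R10,R11,R4,R5,R9}
Step 18: reserve R12 B 4 -> on_hand[A=20 B=37] avail[A=8 B=28] open={R10,R11,R12,R4,R5,R9}
Step 19: reserve R13 B 1 -> on_hand[A=20 B=37] avail[A=8 B=27] open={R10,R11,R12,R13,R4,R5,R9}
Open reservations: ['R10', 'R11', 'R12', 'R13', 'R4', 'R5', 'R9'] -> 7

Answer: 7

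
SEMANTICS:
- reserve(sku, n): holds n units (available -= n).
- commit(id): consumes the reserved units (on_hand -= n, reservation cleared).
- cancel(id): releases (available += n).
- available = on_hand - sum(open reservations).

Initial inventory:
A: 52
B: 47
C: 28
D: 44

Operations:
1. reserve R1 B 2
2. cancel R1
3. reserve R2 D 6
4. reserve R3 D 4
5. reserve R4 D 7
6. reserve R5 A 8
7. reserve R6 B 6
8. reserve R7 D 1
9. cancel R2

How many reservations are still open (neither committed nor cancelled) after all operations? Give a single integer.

Answer: 5

Derivation:
Step 1: reserve R1 B 2 -> on_hand[A=52 B=47 C=28 D=44] avail[A=52 B=45 C=28 D=44] open={R1}
Step 2: cancel R1 -> on_hand[A=52 B=47 C=28 D=44] avail[A=52 B=47 C=28 D=44] open={}
Step 3: reserve R2 D 6 -> on_hand[A=52 B=47 C=28 D=44] avail[A=52 B=47 C=28 D=38] open={R2}
Step 4: reserve R3 D 4 -> on_hand[A=52 B=47 C=28 D=44] avail[A=52 B=47 C=28 D=34] open={R2,R3}
Step 5: reserve R4 D 7 -> on_hand[A=52 B=47 C=28 D=44] avail[A=52 B=47 C=28 D=27] open={R2,R3,R4}
Step 6: reserve R5 A 8 -> on_hand[A=52 B=47 C=28 D=44] avail[A=44 B=47 C=28 D=27] open={R2,R3,R4,R5}
Step 7: reserve R6 B 6 -> on_hand[A=52 B=47 C=28 D=44] avail[A=44 B=41 C=28 D=27] open={R2,R3,R4,R5,R6}
Step 8: reserve R7 D 1 -> on_hand[A=52 B=47 C=28 D=44] avail[A=44 B=41 C=28 D=26] open={R2,R3,R4,R5,R6,R7}
Step 9: cancel R2 -> on_hand[A=52 B=47 C=28 D=44] avail[A=44 B=41 C=28 D=32] open={R3,R4,R5,R6,R7}
Open reservations: ['R3', 'R4', 'R5', 'R6', 'R7'] -> 5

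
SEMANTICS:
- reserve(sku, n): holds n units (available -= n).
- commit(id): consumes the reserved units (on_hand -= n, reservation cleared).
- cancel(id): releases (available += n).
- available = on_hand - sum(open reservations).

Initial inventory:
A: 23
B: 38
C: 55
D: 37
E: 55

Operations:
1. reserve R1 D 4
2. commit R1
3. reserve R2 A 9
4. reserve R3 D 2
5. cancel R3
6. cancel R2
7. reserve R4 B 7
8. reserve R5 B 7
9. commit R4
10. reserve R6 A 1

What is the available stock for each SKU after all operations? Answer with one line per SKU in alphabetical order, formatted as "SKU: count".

Step 1: reserve R1 D 4 -> on_hand[A=23 B=38 C=55 D=37 E=55] avail[A=23 B=38 C=55 D=33 E=55] open={R1}
Step 2: commit R1 -> on_hand[A=23 B=38 C=55 D=33 E=55] avail[A=23 B=38 C=55 D=33 E=55] open={}
Step 3: reserve R2 A 9 -> on_hand[A=23 B=38 C=55 D=33 E=55] avail[A=14 B=38 C=55 D=33 E=55] open={R2}
Step 4: reserve R3 D 2 -> on_hand[A=23 B=38 C=55 D=33 E=55] avail[A=14 B=38 C=55 D=31 E=55] open={R2,R3}
Step 5: cancel R3 -> on_hand[A=23 B=38 C=55 D=33 E=55] avail[A=14 B=38 C=55 D=33 E=55] open={R2}
Step 6: cancel R2 -> on_hand[A=23 B=38 C=55 D=33 E=55] avail[A=23 B=38 C=55 D=33 E=55] open={}
Step 7: reserve R4 B 7 -> on_hand[A=23 B=38 C=55 D=33 E=55] avail[A=23 B=31 C=55 D=33 E=55] open={R4}
Step 8: reserve R5 B 7 -> on_hand[A=23 B=38 C=55 D=33 E=55] avail[A=23 B=24 C=55 D=33 E=55] open={R4,R5}
Step 9: commit R4 -> on_hand[A=23 B=31 C=55 D=33 E=55] avail[A=23 B=24 C=55 D=33 E=55] open={R5}
Step 10: reserve R6 A 1 -> on_hand[A=23 B=31 C=55 D=33 E=55] avail[A=22 B=24 C=55 D=33 E=55] open={R5,R6}

Answer: A: 22
B: 24
C: 55
D: 33
E: 55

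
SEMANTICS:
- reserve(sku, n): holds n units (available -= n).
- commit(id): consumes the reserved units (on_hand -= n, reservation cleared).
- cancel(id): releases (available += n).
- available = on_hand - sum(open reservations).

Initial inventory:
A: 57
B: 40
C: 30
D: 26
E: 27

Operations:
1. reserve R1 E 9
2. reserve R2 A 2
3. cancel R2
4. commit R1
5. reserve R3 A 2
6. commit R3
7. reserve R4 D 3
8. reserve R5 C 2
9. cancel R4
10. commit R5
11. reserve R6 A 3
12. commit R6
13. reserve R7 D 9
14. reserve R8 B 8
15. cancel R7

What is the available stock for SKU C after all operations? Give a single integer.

Step 1: reserve R1 E 9 -> on_hand[A=57 B=40 C=30 D=26 E=27] avail[A=57 B=40 C=30 D=26 E=18] open={R1}
Step 2: reserve R2 A 2 -> on_hand[A=57 B=40 C=30 D=26 E=27] avail[A=55 B=40 C=30 D=26 E=18] open={R1,R2}
Step 3: cancel R2 -> on_hand[A=57 B=40 C=30 D=26 E=27] avail[A=57 B=40 C=30 D=26 E=18] open={R1}
Step 4: commit R1 -> on_hand[A=57 B=40 C=30 D=26 E=18] avail[A=57 B=40 C=30 D=26 E=18] open={}
Step 5: reserve R3 A 2 -> on_hand[A=57 B=40 C=30 D=26 E=18] avail[A=55 B=40 C=30 D=26 E=18] open={R3}
Step 6: commit R3 -> on_hand[A=55 B=40 C=30 D=26 E=18] avail[A=55 B=40 C=30 D=26 E=18] open={}
Step 7: reserve R4 D 3 -> on_hand[A=55 B=40 C=30 D=26 E=18] avail[A=55 B=40 C=30 D=23 E=18] open={R4}
Step 8: reserve R5 C 2 -> on_hand[A=55 B=40 C=30 D=26 E=18] avail[A=55 B=40 C=28 D=23 E=18] open={R4,R5}
Step 9: cancel R4 -> on_hand[A=55 B=40 C=30 D=26 E=18] avail[A=55 B=40 C=28 D=26 E=18] open={R5}
Step 10: commit R5 -> on_hand[A=55 B=40 C=28 D=26 E=18] avail[A=55 B=40 C=28 D=26 E=18] open={}
Step 11: reserve R6 A 3 -> on_hand[A=55 B=40 C=28 D=26 E=18] avail[A=52 B=40 C=28 D=26 E=18] open={R6}
Step 12: commit R6 -> on_hand[A=52 B=40 C=28 D=26 E=18] avail[A=52 B=40 C=28 D=26 E=18] open={}
Step 13: reserve R7 D 9 -> on_hand[A=52 B=40 C=28 D=26 E=18] avail[A=52 B=40 C=28 D=17 E=18] open={R7}
Step 14: reserve R8 B 8 -> on_hand[A=52 B=40 C=28 D=26 E=18] avail[A=52 B=32 C=28 D=17 E=18] open={R7,R8}
Step 15: cancel R7 -> on_hand[A=52 B=40 C=28 D=26 E=18] avail[A=52 B=32 C=28 D=26 E=18] open={R8}
Final available[C] = 28

Answer: 28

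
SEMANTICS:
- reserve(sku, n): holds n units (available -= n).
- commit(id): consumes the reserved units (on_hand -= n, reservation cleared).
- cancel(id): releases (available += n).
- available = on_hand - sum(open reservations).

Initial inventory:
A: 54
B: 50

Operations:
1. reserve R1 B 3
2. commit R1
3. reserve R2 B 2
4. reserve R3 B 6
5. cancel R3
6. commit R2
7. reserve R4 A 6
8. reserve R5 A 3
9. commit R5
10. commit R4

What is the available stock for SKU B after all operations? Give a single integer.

Answer: 45

Derivation:
Step 1: reserve R1 B 3 -> on_hand[A=54 B=50] avail[A=54 B=47] open={R1}
Step 2: commit R1 -> on_hand[A=54 B=47] avail[A=54 B=47] open={}
Step 3: reserve R2 B 2 -> on_hand[A=54 B=47] avail[A=54 B=45] open={R2}
Step 4: reserve R3 B 6 -> on_hand[A=54 B=47] avail[A=54 B=39] open={R2,R3}
Step 5: cancel R3 -> on_hand[A=54 B=47] avail[A=54 B=45] open={R2}
Step 6: commit R2 -> on_hand[A=54 B=45] avail[A=54 B=45] open={}
Step 7: reserve R4 A 6 -> on_hand[A=54 B=45] avail[A=48 B=45] open={R4}
Step 8: reserve R5 A 3 -> on_hand[A=54 B=45] avail[A=45 B=45] open={R4,R5}
Step 9: commit R5 -> on_hand[A=51 B=45] avail[A=45 B=45] open={R4}
Step 10: commit R4 -> on_hand[A=45 B=45] avail[A=45 B=45] open={}
Final available[B] = 45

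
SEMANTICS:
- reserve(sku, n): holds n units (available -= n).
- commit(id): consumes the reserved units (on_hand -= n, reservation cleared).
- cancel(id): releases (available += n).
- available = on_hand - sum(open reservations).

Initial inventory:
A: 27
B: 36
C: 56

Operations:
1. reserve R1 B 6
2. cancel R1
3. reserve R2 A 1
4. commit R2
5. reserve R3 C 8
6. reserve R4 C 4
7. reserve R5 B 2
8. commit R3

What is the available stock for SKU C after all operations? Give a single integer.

Step 1: reserve R1 B 6 -> on_hand[A=27 B=36 C=56] avail[A=27 B=30 C=56] open={R1}
Step 2: cancel R1 -> on_hand[A=27 B=36 C=56] avail[A=27 B=36 C=56] open={}
Step 3: reserve R2 A 1 -> on_hand[A=27 B=36 C=56] avail[A=26 B=36 C=56] open={R2}
Step 4: commit R2 -> on_hand[A=26 B=36 C=56] avail[A=26 B=36 C=56] open={}
Step 5: reserve R3 C 8 -> on_hand[A=26 B=36 C=56] avail[A=26 B=36 C=48] open={R3}
Step 6: reserve R4 C 4 -> on_hand[A=26 B=36 C=56] avail[A=26 B=36 C=44] open={R3,R4}
Step 7: reserve R5 B 2 -> on_hand[A=26 B=36 C=56] avail[A=26 B=34 C=44] open={R3,R4,R5}
Step 8: commit R3 -> on_hand[A=26 B=36 C=48] avail[A=26 B=34 C=44] open={R4,R5}
Final available[C] = 44

Answer: 44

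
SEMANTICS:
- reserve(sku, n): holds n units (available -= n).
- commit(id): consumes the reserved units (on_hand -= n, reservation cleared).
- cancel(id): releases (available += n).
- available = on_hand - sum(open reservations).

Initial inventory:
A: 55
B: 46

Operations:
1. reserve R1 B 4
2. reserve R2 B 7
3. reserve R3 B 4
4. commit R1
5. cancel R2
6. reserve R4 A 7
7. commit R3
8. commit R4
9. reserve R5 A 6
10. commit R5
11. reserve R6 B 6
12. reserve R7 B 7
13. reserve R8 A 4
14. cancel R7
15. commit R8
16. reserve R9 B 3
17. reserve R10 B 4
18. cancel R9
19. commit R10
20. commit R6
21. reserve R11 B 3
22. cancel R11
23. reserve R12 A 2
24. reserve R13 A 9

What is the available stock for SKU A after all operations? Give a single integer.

Answer: 27

Derivation:
Step 1: reserve R1 B 4 -> on_hand[A=55 B=46] avail[A=55 B=42] open={R1}
Step 2: reserve R2 B 7 -> on_hand[A=55 B=46] avail[A=55 B=35] open={R1,R2}
Step 3: reserve R3 B 4 -> on_hand[A=55 B=46] avail[A=55 B=31] open={R1,R2,R3}
Step 4: commit R1 -> on_hand[A=55 B=42] avail[A=55 B=31] open={R2,R3}
Step 5: cancel R2 -> on_hand[A=55 B=42] avail[A=55 B=38] open={R3}
Step 6: reserve R4 A 7 -> on_hand[A=55 B=42] avail[A=48 B=38] open={R3,R4}
Step 7: commit R3 -> on_hand[A=55 B=38] avail[A=48 B=38] open={R4}
Step 8: commit R4 -> on_hand[A=48 B=38] avail[A=48 B=38] open={}
Step 9: reserve R5 A 6 -> on_hand[A=48 B=38] avail[A=42 B=38] open={R5}
Step 10: commit R5 -> on_hand[A=42 B=38] avail[A=42 B=38] open={}
Step 11: reserve R6 B 6 -> on_hand[A=42 B=38] avail[A=42 B=32] open={R6}
Step 12: reserve R7 B 7 -> on_hand[A=42 B=38] avail[A=42 B=25] open={R6,R7}
Step 13: reserve R8 A 4 -> on_hand[A=42 B=38] avail[A=38 B=25] open={R6,R7,R8}
Step 14: cancel R7 -> on_hand[A=42 B=38] avail[A=38 B=32] open={R6,R8}
Step 15: commit R8 -> on_hand[A=38 B=38] avail[A=38 B=32] open={R6}
Step 16: reserve R9 B 3 -> on_hand[A=38 B=38] avail[A=38 B=29] open={R6,R9}
Step 17: reserve R10 B 4 -> on_hand[A=38 B=38] avail[A=38 B=25] open={R10,R6,R9}
Step 18: cancel R9 -> on_hand[A=38 B=38] avail[A=38 B=28] open={R10,R6}
Step 19: commit R10 -> on_hand[A=38 B=34] avail[A=38 B=28] open={R6}
Step 20: commit R6 -> on_hand[A=38 B=28] avail[A=38 B=28] open={}
Step 21: reserve R11 B 3 -> on_hand[A=38 B=28] avail[A=38 B=25] open={R11}
Step 22: cancel R11 -> on_hand[A=38 B=28] avail[A=38 B=28] open={}
Step 23: reserve R12 A 2 -> on_hand[A=38 B=28] avail[A=36 B=28] open={R12}
Step 24: reserve R13 A 9 -> on_hand[A=38 B=28] avail[A=27 B=28] open={R12,R13}
Final available[A] = 27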